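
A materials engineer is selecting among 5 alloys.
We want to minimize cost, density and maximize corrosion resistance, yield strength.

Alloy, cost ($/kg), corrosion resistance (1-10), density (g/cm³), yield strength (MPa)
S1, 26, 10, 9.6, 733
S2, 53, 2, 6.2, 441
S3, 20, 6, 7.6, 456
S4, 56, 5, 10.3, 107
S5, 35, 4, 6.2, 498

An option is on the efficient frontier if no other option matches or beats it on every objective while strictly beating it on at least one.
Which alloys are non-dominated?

S1: not dominated (best corrosion resistance).
S2: dominated by S5 (cost 35≤53, corrosion resistance 4≥2, density 6.2≤6.2, yield strength 498≥441).
S3: not dominated (best cost).
S4: dominated by S1 (cost 26≤56, corrosion resistance 10≥5, density 9.6≤10.3, yield strength 733≥107).
S5: not dominated.

S1, S3, S5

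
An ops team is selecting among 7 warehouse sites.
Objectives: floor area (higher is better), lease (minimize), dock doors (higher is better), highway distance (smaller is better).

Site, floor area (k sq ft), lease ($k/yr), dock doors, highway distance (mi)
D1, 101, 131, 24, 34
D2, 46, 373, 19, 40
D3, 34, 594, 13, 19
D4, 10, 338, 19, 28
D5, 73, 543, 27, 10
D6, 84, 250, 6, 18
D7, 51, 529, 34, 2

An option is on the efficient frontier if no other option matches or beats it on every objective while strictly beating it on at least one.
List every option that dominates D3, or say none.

D5: floor area 73≥34, lease 543≤594, dock doors 27≥13, highway distance 10≤19 — dominates D3.
D7: floor area 51≥34, lease 529≤594, dock doors 34≥13, highway distance 2≤19 — dominates D3.
Others (D1, D2, D4, D6) are each worse than D3 on at least one objective.

D5, D7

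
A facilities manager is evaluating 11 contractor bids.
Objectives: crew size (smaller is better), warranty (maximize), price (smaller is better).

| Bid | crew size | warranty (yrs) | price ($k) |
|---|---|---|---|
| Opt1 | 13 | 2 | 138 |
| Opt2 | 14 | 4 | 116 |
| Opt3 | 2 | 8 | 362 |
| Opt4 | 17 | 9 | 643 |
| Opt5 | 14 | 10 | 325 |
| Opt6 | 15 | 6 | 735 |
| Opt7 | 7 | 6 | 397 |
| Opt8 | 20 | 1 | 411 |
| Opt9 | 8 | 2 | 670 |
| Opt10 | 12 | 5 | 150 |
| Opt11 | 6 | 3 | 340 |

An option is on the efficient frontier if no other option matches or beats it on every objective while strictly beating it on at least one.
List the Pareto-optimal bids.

Opt1: not dominated.
Opt2: not dominated (best price).
Opt3: not dominated (best crew size).
Opt4: dominated by Opt5 (crew size 14≤17, warranty 10≥9, price 325≤643).
Opt5: not dominated (best warranty).
Opt6: dominated by Opt3 (crew size 2≤15, warranty 8≥6, price 362≤735).
Opt7: dominated by Opt3 (crew size 2≤7, warranty 8≥6, price 362≤397).
Opt8: dominated by Opt1 (crew size 13≤20, warranty 2≥1, price 138≤411).
Opt9: dominated by Opt3 (crew size 2≤8, warranty 8≥2, price 362≤670).
Opt10: not dominated.
Opt11: not dominated.

Opt1, Opt2, Opt3, Opt5, Opt10, Opt11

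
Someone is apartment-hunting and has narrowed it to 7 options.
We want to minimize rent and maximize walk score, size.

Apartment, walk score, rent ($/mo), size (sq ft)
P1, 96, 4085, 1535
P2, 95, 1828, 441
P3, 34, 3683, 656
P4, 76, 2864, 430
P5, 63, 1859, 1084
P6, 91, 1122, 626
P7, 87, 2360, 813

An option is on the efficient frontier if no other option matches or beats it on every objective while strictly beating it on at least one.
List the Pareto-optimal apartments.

P1, P2, P5, P6, P7

P1: not dominated (best walk score).
P2: not dominated.
P3: dominated by P5 (walk score 63≥34, rent 1859≤3683, size 1084≥656).
P4: dominated by P2 (walk score 95≥76, rent 1828≤2864, size 441≥430).
P5: not dominated.
P6: not dominated (best rent).
P7: not dominated.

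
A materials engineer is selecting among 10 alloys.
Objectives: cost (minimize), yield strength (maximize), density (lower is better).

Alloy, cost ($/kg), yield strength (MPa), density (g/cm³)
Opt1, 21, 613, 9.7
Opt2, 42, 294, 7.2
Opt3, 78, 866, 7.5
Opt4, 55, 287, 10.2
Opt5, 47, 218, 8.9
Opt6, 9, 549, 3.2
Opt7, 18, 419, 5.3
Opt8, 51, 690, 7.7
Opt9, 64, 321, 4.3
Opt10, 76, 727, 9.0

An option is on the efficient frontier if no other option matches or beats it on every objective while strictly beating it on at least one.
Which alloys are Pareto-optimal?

Opt1, Opt3, Opt6, Opt8, Opt10

Opt1: not dominated.
Opt2: dominated by Opt6 (cost 9≤42, yield strength 549≥294, density 3.2≤7.2).
Opt3: not dominated (best yield strength).
Opt4: dominated by Opt1 (cost 21≤55, yield strength 613≥287, density 9.7≤10.2).
Opt5: dominated by Opt2 (cost 42≤47, yield strength 294≥218, density 7.2≤8.9).
Opt6: not dominated (best cost).
Opt7: dominated by Opt6 (cost 9≤18, yield strength 549≥419, density 3.2≤5.3).
Opt8: not dominated.
Opt9: dominated by Opt6 (cost 9≤64, yield strength 549≥321, density 3.2≤4.3).
Opt10: not dominated.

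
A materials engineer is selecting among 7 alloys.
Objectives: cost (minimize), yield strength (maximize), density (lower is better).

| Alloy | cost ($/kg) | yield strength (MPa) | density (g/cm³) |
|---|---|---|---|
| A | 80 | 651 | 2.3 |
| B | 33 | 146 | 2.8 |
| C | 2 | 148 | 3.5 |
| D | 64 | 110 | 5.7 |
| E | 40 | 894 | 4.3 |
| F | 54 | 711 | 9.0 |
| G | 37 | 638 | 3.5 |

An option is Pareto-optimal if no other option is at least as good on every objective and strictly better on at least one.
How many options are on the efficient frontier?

A: not dominated (best density).
B: not dominated.
C: not dominated (best cost).
D: dominated by B (cost 33≤64, yield strength 146≥110, density 2.8≤5.7).
E: not dominated (best yield strength).
F: dominated by E (cost 40≤54, yield strength 894≥711, density 4.3≤9.0).
G: not dominated.
Pareto-optimal: A, B, C, E, G → 5.

5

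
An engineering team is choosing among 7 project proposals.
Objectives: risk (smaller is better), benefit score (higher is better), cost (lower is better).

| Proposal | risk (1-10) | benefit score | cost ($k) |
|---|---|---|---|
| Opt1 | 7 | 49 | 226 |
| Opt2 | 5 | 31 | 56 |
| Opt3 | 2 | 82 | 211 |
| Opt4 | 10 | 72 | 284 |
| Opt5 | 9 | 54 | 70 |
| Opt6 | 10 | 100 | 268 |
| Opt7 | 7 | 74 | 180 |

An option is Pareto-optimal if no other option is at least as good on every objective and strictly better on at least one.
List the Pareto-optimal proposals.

Opt2, Opt3, Opt5, Opt6, Opt7

Opt1: dominated by Opt3 (risk 2≤7, benefit score 82≥49, cost 211≤226).
Opt2: not dominated (best cost).
Opt3: not dominated (best risk).
Opt4: dominated by Opt3 (risk 2≤10, benefit score 82≥72, cost 211≤284).
Opt5: not dominated.
Opt6: not dominated (best benefit score).
Opt7: not dominated.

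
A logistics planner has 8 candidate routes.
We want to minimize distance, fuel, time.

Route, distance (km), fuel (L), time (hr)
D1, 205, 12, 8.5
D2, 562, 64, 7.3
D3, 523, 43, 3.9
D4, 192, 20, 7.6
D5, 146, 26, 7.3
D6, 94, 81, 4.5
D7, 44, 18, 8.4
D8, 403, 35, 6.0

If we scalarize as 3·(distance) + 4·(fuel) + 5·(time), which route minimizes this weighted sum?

D1: 3·205 + 4·12 + 5·8.5 = 705.5
D2: 3·562 + 4·64 + 5·7.3 = 1978.5
D3: 3·523 + 4·43 + 5·3.9 = 1760.5
D4: 3·192 + 4·20 + 5·7.6 = 694.0
D5: 3·146 + 4·26 + 5·7.3 = 578.5
D6: 3·94 + 4·81 + 5·4.5 = 628.5
D7: 3·44 + 4·18 + 5·8.4 = 246.0
D8: 3·403 + 4·35 + 5·6.0 = 1379.0
Lowest: D7 at 246.0.

D7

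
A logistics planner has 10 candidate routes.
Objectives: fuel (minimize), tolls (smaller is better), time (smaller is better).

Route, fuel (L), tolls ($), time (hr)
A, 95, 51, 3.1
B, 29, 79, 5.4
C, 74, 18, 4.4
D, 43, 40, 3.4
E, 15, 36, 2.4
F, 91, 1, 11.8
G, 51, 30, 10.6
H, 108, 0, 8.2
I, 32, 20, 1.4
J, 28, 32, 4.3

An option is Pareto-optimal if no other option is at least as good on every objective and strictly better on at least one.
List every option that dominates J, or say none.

A: worse on fuel (95 vs 28).
B: worse on fuel (29 vs 28).
C: worse on fuel (74 vs 28).
D: worse on fuel (43 vs 28).
E: worse on tolls (36 vs 32).
F: worse on fuel (91 vs 28).
G: worse on fuel (51 vs 28).
H: worse on fuel (108 vs 28).
I: worse on fuel (32 vs 28).
No option dominates J.

none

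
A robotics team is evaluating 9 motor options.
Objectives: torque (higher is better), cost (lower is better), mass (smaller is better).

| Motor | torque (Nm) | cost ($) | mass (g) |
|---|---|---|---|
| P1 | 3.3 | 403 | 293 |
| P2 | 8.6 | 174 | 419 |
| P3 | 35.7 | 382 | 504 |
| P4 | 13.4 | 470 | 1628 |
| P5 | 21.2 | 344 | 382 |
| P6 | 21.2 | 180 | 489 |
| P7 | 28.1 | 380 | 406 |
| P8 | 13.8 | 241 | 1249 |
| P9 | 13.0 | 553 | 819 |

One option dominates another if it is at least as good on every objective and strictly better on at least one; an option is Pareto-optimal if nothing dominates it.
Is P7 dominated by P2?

P2 vs P7: P2 is worse on torque (8.6 vs 28.1), so it does not dominate P7.

No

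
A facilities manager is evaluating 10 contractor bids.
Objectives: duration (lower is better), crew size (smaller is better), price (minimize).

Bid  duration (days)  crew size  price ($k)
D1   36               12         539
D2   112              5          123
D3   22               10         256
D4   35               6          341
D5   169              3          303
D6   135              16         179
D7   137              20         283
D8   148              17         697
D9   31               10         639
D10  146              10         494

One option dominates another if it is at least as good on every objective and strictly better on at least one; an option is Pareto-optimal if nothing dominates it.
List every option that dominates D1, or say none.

D3, D4

D3: duration 22≤36, crew size 10≤12, price 256≤539 — dominates D1.
D4: duration 35≤36, crew size 6≤12, price 341≤539 — dominates D1.
Others (D2, D5, D6, D7, D8, D9, D10) are each worse than D1 on at least one objective.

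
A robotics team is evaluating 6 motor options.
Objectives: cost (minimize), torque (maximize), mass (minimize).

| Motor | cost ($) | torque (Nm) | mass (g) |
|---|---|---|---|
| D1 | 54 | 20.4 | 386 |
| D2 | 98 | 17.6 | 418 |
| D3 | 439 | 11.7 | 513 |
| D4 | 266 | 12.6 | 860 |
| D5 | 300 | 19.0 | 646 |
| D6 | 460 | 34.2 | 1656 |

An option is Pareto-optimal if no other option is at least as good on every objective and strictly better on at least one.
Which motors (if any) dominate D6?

none

D1: worse on torque (20.4 vs 34.2).
D2: worse on torque (17.6 vs 34.2).
D3: worse on torque (11.7 vs 34.2).
D4: worse on torque (12.6 vs 34.2).
D5: worse on torque (19.0 vs 34.2).
No option dominates D6.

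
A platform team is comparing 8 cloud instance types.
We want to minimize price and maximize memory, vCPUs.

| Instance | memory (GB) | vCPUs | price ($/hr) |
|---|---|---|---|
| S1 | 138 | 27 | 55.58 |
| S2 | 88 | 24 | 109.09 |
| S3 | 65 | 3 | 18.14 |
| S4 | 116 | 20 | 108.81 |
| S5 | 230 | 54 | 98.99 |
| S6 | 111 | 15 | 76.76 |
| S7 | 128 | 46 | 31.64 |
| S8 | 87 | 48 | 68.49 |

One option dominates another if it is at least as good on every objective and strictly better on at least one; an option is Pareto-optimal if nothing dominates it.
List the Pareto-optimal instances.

S1, S3, S5, S7, S8

S1: not dominated.
S2: dominated by S1 (memory 138≥88, vCPUs 27≥24, price 55.58≤109.09).
S3: not dominated (best price).
S4: dominated by S1 (memory 138≥116, vCPUs 27≥20, price 55.58≤108.81).
S5: not dominated (best memory).
S6: dominated by S1 (memory 138≥111, vCPUs 27≥15, price 55.58≤76.76).
S7: not dominated.
S8: not dominated.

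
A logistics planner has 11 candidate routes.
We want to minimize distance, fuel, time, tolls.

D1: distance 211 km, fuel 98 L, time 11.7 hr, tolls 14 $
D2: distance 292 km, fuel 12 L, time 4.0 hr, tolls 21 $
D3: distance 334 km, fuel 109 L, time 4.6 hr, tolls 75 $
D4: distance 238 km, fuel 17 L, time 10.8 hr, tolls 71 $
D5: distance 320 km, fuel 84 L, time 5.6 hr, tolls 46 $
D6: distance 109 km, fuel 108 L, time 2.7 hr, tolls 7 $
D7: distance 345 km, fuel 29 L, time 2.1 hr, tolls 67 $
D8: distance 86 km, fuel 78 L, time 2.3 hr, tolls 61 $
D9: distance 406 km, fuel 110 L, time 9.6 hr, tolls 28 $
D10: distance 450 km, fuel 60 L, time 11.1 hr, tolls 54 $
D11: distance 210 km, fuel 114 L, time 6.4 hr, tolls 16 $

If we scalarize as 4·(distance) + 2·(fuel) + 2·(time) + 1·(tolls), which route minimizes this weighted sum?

D1: 4·211 + 2·98 + 2·11.7 + 1·14 = 1077.4
D2: 4·292 + 2·12 + 2·4.0 + 1·21 = 1221.0
D3: 4·334 + 2·109 + 2·4.6 + 1·75 = 1638.2
D4: 4·238 + 2·17 + 2·10.8 + 1·71 = 1078.6
D5: 4·320 + 2·84 + 2·5.6 + 1·46 = 1505.2
D6: 4·109 + 2·108 + 2·2.7 + 1·7 = 664.4
D7: 4·345 + 2·29 + 2·2.1 + 1·67 = 1509.2
D8: 4·86 + 2·78 + 2·2.3 + 1·61 = 565.6
D9: 4·406 + 2·110 + 2·9.6 + 1·28 = 1891.2
D10: 4·450 + 2·60 + 2·11.1 + 1·54 = 1996.2
D11: 4·210 + 2·114 + 2·6.4 + 1·16 = 1096.8
Lowest: D8 at 565.6.

D8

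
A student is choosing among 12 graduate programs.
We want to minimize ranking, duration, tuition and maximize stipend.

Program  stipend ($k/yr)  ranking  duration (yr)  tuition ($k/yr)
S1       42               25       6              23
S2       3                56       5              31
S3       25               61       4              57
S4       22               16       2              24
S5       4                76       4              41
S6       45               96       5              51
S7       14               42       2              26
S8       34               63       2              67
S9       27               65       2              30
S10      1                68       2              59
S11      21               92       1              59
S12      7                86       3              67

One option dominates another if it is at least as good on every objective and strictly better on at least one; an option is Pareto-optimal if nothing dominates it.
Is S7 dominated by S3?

S3 vs S7: S3 is worse on ranking (61 vs 42), so it does not dominate S7.

No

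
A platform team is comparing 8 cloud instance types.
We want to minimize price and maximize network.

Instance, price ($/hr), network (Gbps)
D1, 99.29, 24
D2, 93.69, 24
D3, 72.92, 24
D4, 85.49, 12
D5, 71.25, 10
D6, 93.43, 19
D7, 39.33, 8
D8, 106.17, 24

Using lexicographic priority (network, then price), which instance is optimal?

First maximize network: best is 24, kept {D1, D2, D3, D8}.
Then minimize price: best is 72.92, kept {D3}.

D3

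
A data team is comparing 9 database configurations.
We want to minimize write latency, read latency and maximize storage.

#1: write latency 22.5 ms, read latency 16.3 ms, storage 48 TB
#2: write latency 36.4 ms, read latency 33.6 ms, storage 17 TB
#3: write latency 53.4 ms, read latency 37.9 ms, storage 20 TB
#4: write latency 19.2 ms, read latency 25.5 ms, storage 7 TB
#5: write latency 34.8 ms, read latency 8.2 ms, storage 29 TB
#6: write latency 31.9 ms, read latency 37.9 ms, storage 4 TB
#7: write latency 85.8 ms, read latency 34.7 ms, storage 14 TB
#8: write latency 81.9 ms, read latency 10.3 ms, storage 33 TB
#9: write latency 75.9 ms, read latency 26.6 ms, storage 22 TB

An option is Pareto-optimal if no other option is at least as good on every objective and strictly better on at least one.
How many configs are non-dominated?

4

#1: not dominated (best storage).
#2: dominated by #1 (write latency 22.5≤36.4, read latency 16.3≤33.6, storage 48≥17).
#3: dominated by #1 (write latency 22.5≤53.4, read latency 16.3≤37.9, storage 48≥20).
#4: not dominated (best write latency).
#5: not dominated (best read latency).
#6: dominated by #1 (write latency 22.5≤31.9, read latency 16.3≤37.9, storage 48≥4).
#7: dominated by #1 (write latency 22.5≤85.8, read latency 16.3≤34.7, storage 48≥14).
#8: not dominated.
#9: dominated by #1 (write latency 22.5≤75.9, read latency 16.3≤26.6, storage 48≥22).
Pareto-optimal: #1, #4, #5, #8 → 4.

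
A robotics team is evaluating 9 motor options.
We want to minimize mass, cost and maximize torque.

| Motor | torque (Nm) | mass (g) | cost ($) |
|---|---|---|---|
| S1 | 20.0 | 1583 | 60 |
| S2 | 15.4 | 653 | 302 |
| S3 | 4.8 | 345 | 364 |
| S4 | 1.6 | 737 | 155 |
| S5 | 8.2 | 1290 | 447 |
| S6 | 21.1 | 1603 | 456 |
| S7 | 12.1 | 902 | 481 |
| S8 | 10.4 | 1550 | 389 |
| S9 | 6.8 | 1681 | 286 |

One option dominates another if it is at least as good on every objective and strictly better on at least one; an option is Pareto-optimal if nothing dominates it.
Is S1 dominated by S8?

No

S8 vs S1: S8 is worse on torque (10.4 vs 20.0), so it does not dominate S1.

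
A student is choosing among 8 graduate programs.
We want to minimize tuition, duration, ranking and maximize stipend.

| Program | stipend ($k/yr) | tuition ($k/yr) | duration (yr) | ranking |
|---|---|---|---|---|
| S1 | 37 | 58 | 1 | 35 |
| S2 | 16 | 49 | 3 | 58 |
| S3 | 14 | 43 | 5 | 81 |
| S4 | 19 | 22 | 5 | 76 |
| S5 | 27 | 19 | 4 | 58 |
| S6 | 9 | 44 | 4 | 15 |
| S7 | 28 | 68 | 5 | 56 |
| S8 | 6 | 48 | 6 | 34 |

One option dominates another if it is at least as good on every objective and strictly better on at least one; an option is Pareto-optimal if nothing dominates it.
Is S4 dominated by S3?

No

S3 vs S4: S3 is worse on stipend (14 vs 19), so it does not dominate S4.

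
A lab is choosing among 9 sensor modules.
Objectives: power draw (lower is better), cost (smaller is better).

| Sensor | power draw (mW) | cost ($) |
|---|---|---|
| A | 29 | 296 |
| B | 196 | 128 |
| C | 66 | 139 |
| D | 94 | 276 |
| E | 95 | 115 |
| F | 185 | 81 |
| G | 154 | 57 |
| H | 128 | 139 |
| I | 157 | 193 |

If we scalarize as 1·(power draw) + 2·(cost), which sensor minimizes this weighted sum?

A: 1·29 + 2·296 = 621
B: 1·196 + 2·128 = 452
C: 1·66 + 2·139 = 344
D: 1·94 + 2·276 = 646
E: 1·95 + 2·115 = 325
F: 1·185 + 2·81 = 347
G: 1·154 + 2·57 = 268
H: 1·128 + 2·139 = 406
I: 1·157 + 2·193 = 543
Lowest: G at 268.

G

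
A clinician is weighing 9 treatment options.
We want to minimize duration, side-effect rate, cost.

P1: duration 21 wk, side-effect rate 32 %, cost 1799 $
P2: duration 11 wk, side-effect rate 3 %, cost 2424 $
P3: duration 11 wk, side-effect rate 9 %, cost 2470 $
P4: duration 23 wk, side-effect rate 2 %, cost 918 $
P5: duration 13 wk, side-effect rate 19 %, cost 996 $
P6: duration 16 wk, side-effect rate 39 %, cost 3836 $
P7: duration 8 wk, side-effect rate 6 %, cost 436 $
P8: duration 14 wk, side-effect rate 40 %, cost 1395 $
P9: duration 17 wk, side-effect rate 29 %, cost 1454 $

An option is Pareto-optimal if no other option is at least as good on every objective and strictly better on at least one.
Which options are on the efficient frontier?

P2, P4, P7

P1: dominated by P5 (duration 13≤21, side-effect rate 19≤32, cost 996≤1799).
P2: not dominated.
P3: dominated by P2 (duration 11≤11, side-effect rate 3≤9, cost 2424≤2470).
P4: not dominated (best side-effect rate).
P5: dominated by P7 (duration 8≤13, side-effect rate 6≤19, cost 436≤996).
P6: dominated by P2 (duration 11≤16, side-effect rate 3≤39, cost 2424≤3836).
P7: not dominated (best duration).
P8: dominated by P5 (duration 13≤14, side-effect rate 19≤40, cost 996≤1395).
P9: dominated by P5 (duration 13≤17, side-effect rate 19≤29, cost 996≤1454).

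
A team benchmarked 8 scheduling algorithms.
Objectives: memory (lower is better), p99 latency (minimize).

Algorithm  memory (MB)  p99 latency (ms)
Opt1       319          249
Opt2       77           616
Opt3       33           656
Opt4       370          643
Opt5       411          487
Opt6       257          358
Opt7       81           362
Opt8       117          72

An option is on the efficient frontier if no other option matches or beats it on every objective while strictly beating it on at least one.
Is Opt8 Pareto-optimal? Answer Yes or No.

Opt1: worse on memory (319 vs 117).
Opt2: worse on p99 latency (616 vs 72).
Opt3: worse on p99 latency (656 vs 72).
Opt4: worse on memory (370 vs 117).
Opt5: worse on memory (411 vs 117).
Opt6: worse on memory (257 vs 117).
Opt7: worse on p99 latency (362 vs 72).
No option is at least as good as Opt8 on every objective and strictly better on one.

Yes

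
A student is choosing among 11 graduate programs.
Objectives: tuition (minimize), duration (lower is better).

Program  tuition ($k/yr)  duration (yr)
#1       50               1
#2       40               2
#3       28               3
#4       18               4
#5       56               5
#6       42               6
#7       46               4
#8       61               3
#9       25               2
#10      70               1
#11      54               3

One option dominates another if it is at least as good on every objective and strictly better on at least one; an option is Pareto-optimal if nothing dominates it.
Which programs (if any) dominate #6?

#2: tuition 40≤42, duration 2≤6 — dominates #6.
#3: tuition 28≤42, duration 3≤6 — dominates #6.
#4: tuition 18≤42, duration 4≤6 — dominates #6.
#9: tuition 25≤42, duration 2≤6 — dominates #6.
Others (#1, #5, #7, #8, #10, #11) are each worse than #6 on at least one objective.

#2, #3, #4, #9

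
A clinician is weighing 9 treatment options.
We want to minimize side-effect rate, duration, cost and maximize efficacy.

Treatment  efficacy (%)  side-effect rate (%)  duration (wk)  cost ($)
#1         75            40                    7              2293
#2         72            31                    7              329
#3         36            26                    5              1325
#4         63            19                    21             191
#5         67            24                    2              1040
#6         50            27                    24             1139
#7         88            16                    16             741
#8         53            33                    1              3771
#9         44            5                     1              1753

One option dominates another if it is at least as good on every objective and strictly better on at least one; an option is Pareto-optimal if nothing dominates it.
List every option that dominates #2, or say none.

#1: worse on side-effect rate (40 vs 31).
#3: worse on efficacy (36 vs 72).
#4: worse on efficacy (63 vs 72).
#5: worse on efficacy (67 vs 72).
#6: worse on efficacy (50 vs 72).
#7: worse on duration (16 vs 7).
#8: worse on efficacy (53 vs 72).
#9: worse on efficacy (44 vs 72).
No option dominates #2.

none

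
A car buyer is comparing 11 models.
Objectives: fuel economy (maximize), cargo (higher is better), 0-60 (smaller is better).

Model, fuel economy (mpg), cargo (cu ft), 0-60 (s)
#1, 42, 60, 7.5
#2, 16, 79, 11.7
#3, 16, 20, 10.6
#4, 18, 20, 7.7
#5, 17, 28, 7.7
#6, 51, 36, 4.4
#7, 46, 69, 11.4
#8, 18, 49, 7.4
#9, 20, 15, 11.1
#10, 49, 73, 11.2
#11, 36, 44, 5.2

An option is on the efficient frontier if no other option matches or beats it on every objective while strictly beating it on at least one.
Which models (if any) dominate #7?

#10: fuel economy 49≥46, cargo 73≥69, 0-60 11.2≤11.4 — dominates #7.
Others (#1, #2, #3, #4, #5, #6, #8, #9, #11) are each worse than #7 on at least one objective.

#10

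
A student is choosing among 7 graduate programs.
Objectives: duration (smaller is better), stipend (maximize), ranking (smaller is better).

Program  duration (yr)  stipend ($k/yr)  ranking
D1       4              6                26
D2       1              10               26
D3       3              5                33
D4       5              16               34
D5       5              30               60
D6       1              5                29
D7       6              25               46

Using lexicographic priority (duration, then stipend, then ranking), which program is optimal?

First minimize duration: best is 1, kept {D2, D6}.
Then maximize stipend: best is 10, kept {D2}.

D2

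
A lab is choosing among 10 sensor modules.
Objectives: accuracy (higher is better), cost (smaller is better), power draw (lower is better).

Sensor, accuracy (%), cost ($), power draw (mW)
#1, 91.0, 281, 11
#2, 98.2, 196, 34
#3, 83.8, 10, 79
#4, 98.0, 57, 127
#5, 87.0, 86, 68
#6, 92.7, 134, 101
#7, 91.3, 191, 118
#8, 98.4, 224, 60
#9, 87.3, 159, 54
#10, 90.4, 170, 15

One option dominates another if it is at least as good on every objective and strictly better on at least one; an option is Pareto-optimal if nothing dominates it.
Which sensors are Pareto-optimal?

#1, #2, #3, #4, #5, #6, #8, #9, #10

#1: not dominated (best power draw).
#2: not dominated.
#3: not dominated (best cost).
#4: not dominated.
#5: not dominated.
#6: not dominated.
#7: dominated by #6 (accuracy 92.7≥91.3, cost 134≤191, power draw 101≤118).
#8: not dominated (best accuracy).
#9: not dominated.
#10: not dominated.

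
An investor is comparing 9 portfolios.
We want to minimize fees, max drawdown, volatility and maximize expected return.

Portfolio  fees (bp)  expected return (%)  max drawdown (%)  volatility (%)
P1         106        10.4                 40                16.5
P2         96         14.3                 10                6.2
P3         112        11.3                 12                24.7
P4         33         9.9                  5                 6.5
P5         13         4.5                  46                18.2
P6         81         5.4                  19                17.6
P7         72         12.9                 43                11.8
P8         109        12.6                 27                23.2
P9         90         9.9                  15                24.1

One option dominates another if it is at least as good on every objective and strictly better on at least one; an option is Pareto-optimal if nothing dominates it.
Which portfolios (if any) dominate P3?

P2

P2: fees 96≤112, expected return 14.3≥11.3, max drawdown 10≤12, volatility 6.2≤24.7 — dominates P3.
Others (P1, P4, P5, P6, P7, P8, P9) are each worse than P3 on at least one objective.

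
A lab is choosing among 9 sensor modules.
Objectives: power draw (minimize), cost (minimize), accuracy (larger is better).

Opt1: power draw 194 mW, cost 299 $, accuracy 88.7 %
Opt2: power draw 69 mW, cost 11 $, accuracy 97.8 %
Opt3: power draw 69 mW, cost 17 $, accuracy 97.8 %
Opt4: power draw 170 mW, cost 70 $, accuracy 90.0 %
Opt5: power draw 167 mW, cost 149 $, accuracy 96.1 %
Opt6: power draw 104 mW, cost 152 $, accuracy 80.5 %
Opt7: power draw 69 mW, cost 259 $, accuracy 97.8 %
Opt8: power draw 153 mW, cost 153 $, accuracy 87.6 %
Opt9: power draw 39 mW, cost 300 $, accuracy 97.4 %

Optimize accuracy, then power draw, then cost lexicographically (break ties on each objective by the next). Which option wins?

Opt2

First maximize accuracy: best is 97.8, kept {Opt2, Opt3, Opt7}.
Then minimize power draw: best is 69, kept {Opt2, Opt3, Opt7}.
Then minimize cost: best is 11, kept {Opt2}.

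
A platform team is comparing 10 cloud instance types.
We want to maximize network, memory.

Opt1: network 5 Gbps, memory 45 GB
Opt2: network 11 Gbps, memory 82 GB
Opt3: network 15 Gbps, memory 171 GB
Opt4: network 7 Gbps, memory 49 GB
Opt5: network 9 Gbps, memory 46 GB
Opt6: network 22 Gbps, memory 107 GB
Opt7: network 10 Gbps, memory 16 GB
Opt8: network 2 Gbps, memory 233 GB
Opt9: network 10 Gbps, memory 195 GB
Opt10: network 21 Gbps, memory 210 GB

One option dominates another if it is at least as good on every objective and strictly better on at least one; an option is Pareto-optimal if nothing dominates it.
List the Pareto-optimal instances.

Opt1: dominated by Opt2 (network 11≥5, memory 82≥45).
Opt2: dominated by Opt3 (network 15≥11, memory 171≥82).
Opt3: dominated by Opt10 (network 21≥15, memory 210≥171).
Opt4: dominated by Opt2 (network 11≥7, memory 82≥49).
Opt5: dominated by Opt2 (network 11≥9, memory 82≥46).
Opt6: not dominated (best network).
Opt7: dominated by Opt2 (network 11≥10, memory 82≥16).
Opt8: not dominated (best memory).
Opt9: dominated by Opt10 (network 21≥10, memory 210≥195).
Opt10: not dominated.

Opt6, Opt8, Opt10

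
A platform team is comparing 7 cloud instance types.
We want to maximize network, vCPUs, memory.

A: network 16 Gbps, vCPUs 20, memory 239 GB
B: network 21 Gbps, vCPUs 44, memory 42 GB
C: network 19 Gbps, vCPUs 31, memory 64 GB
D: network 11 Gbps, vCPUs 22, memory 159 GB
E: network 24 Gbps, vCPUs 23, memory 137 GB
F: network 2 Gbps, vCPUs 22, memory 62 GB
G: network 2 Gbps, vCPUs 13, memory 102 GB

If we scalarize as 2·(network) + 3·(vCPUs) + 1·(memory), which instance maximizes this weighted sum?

A: 2·16 + 3·20 + 1·239 = 331
B: 2·21 + 3·44 + 1·42 = 216
C: 2·19 + 3·31 + 1·64 = 195
D: 2·11 + 3·22 + 1·159 = 247
E: 2·24 + 3·23 + 1·137 = 254
F: 2·2 + 3·22 + 1·62 = 132
G: 2·2 + 3·13 + 1·102 = 145
Highest: A at 331.

A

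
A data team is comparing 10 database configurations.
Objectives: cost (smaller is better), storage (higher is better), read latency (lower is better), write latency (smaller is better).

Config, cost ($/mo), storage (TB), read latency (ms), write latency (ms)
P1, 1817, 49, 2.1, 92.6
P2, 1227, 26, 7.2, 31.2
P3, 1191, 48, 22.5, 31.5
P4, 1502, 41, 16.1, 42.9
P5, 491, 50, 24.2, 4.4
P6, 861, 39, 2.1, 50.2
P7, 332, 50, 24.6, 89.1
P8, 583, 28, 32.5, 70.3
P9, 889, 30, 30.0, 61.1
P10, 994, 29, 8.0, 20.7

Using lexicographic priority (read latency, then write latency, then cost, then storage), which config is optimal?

First minimize read latency: best is 2.1, kept {P1, P6}.
Then minimize write latency: best is 50.2, kept {P6}.

P6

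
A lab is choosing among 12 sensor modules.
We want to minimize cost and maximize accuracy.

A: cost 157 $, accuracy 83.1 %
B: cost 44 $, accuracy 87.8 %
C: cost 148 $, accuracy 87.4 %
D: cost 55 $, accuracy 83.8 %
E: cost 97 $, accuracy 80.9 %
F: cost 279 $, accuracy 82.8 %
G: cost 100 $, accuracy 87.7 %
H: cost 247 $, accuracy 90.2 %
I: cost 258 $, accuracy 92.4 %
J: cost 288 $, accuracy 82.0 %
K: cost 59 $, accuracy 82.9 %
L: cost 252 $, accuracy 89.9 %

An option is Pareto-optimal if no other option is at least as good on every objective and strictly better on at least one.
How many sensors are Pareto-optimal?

A: dominated by B (cost 44≤157, accuracy 87.8≥83.1).
B: not dominated (best cost).
C: dominated by B (cost 44≤148, accuracy 87.8≥87.4).
D: dominated by B (cost 44≤55, accuracy 87.8≥83.8).
E: dominated by B (cost 44≤97, accuracy 87.8≥80.9).
F: dominated by A (cost 157≤279, accuracy 83.1≥82.8).
G: dominated by B (cost 44≤100, accuracy 87.8≥87.7).
H: not dominated.
I: not dominated (best accuracy).
J: dominated by A (cost 157≤288, accuracy 83.1≥82.0).
K: dominated by B (cost 44≤59, accuracy 87.8≥82.9).
L: dominated by H (cost 247≤252, accuracy 90.2≥89.9).
Pareto-optimal: B, H, I → 3.

3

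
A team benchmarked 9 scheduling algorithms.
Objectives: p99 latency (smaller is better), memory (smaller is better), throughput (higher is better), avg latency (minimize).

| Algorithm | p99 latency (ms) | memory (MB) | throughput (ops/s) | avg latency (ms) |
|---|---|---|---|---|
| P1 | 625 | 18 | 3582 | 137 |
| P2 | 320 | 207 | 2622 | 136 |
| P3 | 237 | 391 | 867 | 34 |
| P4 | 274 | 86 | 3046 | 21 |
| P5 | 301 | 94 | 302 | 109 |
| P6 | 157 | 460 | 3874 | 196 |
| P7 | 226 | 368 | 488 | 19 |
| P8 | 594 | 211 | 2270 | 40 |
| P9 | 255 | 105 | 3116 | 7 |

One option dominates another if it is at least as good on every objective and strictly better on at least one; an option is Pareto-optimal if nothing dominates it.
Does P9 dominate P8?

Yes

P9 vs P8: p99 latency 255≤594, memory 105≤211, throughput 3116≥2270, avg latency 7≤40 — P9 is at least as good on every objective with at least one strict improvement.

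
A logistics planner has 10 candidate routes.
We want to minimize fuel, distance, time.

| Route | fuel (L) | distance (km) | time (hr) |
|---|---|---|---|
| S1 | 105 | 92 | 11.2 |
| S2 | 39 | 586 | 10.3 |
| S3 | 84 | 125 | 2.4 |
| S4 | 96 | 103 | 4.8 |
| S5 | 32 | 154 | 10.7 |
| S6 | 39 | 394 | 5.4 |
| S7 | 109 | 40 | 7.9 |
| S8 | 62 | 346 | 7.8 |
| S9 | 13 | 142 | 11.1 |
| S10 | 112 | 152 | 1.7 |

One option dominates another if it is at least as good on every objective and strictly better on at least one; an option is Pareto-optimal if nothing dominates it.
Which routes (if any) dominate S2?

S6: fuel 39≤39, distance 394≤586, time 5.4≤10.3 — dominates S2.
Others (S1, S3, S4, S5, S7, S8, S9, S10) are each worse than S2 on at least one objective.

S6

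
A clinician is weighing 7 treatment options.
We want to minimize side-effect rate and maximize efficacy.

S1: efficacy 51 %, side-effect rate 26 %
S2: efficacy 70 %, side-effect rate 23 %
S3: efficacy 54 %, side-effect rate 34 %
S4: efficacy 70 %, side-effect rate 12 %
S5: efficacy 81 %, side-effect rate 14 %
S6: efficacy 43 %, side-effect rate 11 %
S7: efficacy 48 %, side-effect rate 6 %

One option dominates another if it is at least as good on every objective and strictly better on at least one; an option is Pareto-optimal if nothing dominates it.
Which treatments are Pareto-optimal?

S4, S5, S7

S1: dominated by S2 (efficacy 70≥51, side-effect rate 23≤26).
S2: dominated by S4 (efficacy 70≥70, side-effect rate 12≤23).
S3: dominated by S2 (efficacy 70≥54, side-effect rate 23≤34).
S4: not dominated.
S5: not dominated (best efficacy).
S6: dominated by S7 (efficacy 48≥43, side-effect rate 6≤11).
S7: not dominated (best side-effect rate).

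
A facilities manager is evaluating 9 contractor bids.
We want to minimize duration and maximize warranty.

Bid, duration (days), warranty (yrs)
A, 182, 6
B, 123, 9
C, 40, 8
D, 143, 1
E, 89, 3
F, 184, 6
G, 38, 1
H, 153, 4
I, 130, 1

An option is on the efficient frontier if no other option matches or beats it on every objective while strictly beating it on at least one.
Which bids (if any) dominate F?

A: duration 182≤184, warranty 6≥6 — dominates F.
B: duration 123≤184, warranty 9≥6 — dominates F.
C: duration 40≤184, warranty 8≥6 — dominates F.
Others (D, E, G, H, I) are each worse than F on at least one objective.

A, B, C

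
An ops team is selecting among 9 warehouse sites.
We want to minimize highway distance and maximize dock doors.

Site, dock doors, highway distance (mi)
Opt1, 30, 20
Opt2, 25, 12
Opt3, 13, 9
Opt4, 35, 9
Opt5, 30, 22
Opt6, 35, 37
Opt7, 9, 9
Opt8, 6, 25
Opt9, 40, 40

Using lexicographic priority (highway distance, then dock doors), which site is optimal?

First minimize highway distance: best is 9, kept {Opt3, Opt4, Opt7}.
Then maximize dock doors: best is 35, kept {Opt4}.

Opt4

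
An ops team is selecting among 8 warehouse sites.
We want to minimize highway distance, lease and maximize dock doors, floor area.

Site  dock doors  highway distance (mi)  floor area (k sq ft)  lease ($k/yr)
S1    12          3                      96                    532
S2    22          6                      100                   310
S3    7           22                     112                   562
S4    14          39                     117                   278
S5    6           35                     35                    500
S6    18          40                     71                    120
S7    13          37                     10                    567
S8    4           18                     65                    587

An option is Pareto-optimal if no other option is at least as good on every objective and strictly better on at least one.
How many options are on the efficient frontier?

5

S1: not dominated (best highway distance).
S2: not dominated (best dock doors).
S3: not dominated.
S4: not dominated (best floor area).
S5: dominated by S2 (dock doors 22≥6, highway distance 6≤35, floor area 100≥35, lease 310≤500).
S6: not dominated (best lease).
S7: dominated by S2 (dock doors 22≥13, highway distance 6≤37, floor area 100≥10, lease 310≤567).
S8: dominated by S1 (dock doors 12≥4, highway distance 3≤18, floor area 96≥65, lease 532≤587).
Pareto-optimal: S1, S2, S3, S4, S6 → 5.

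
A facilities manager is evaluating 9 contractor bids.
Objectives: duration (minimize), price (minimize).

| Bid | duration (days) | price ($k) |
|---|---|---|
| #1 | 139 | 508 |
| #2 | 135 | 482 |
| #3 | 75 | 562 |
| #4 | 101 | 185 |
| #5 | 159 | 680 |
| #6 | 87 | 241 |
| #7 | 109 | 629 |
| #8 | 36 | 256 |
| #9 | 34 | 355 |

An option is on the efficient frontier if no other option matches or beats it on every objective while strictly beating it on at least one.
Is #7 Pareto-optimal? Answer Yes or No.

No

#3 vs #7: duration 75≤109, price 562≤629 — #3 is at least as good on every objective and strictly better on at least one, so #3 dominates #7.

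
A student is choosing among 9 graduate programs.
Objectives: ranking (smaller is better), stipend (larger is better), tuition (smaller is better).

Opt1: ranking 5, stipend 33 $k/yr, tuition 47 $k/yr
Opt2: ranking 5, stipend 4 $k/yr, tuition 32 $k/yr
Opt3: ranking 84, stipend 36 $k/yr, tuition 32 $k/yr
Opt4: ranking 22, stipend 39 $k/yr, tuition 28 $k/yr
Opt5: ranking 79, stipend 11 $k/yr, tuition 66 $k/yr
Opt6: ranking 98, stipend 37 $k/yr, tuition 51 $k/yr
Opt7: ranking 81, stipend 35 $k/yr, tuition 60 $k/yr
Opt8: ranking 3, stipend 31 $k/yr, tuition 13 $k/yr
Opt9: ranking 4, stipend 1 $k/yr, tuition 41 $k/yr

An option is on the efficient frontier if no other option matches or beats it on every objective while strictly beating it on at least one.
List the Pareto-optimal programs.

Opt1, Opt4, Opt8

Opt1: not dominated.
Opt2: dominated by Opt8 (ranking 3≤5, stipend 31≥4, tuition 13≤32).
Opt3: dominated by Opt4 (ranking 22≤84, stipend 39≥36, tuition 28≤32).
Opt4: not dominated (best stipend).
Opt5: dominated by Opt1 (ranking 5≤79, stipend 33≥11, tuition 47≤66).
Opt6: dominated by Opt4 (ranking 22≤98, stipend 39≥37, tuition 28≤51).
Opt7: dominated by Opt4 (ranking 22≤81, stipend 39≥35, tuition 28≤60).
Opt8: not dominated (best ranking).
Opt9: dominated by Opt8 (ranking 3≤4, stipend 31≥1, tuition 13≤41).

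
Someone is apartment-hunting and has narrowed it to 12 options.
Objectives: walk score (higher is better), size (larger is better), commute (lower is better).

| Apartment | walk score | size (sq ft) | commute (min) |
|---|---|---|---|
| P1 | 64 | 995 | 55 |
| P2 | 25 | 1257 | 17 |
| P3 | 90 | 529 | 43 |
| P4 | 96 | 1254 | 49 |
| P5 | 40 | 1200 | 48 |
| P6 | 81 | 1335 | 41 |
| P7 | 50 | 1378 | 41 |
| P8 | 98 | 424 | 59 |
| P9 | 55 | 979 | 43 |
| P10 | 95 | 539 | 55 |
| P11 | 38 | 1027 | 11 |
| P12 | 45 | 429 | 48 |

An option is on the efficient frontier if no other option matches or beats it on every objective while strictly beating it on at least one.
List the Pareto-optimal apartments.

P2, P3, P4, P6, P7, P8, P11

P1: dominated by P4 (walk score 96≥64, size 1254≥995, commute 49≤55).
P2: not dominated.
P3: not dominated.
P4: not dominated.
P5: dominated by P6 (walk score 81≥40, size 1335≥1200, commute 41≤48).
P6: not dominated.
P7: not dominated (best size).
P8: not dominated (best walk score).
P9: dominated by P6 (walk score 81≥55, size 1335≥979, commute 41≤43).
P10: dominated by P4 (walk score 96≥95, size 1254≥539, commute 49≤55).
P11: not dominated (best commute).
P12: dominated by P3 (walk score 90≥45, size 529≥429, commute 43≤48).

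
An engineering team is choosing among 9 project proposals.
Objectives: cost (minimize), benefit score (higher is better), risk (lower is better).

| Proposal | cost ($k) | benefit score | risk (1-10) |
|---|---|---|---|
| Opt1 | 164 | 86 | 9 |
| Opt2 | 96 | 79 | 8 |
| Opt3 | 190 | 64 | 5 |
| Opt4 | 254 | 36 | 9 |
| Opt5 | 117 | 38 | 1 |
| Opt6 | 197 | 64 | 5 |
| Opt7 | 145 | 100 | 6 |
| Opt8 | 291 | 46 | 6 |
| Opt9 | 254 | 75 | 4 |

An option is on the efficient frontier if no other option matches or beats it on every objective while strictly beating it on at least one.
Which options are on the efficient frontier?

Opt1: dominated by Opt7 (cost 145≤164, benefit score 100≥86, risk 6≤9).
Opt2: not dominated (best cost).
Opt3: not dominated.
Opt4: dominated by Opt1 (cost 164≤254, benefit score 86≥36, risk 9≤9).
Opt5: not dominated (best risk).
Opt6: dominated by Opt3 (cost 190≤197, benefit score 64≥64, risk 5≤5).
Opt7: not dominated (best benefit score).
Opt8: dominated by Opt3 (cost 190≤291, benefit score 64≥46, risk 5≤6).
Opt9: not dominated.

Opt2, Opt3, Opt5, Opt7, Opt9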